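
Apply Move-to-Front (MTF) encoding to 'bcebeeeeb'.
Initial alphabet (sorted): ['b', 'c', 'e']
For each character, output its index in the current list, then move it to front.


MTF encoding:
'b': index 0 in ['b', 'c', 'e'] -> ['b', 'c', 'e']
'c': index 1 in ['b', 'c', 'e'] -> ['c', 'b', 'e']
'e': index 2 in ['c', 'b', 'e'] -> ['e', 'c', 'b']
'b': index 2 in ['e', 'c', 'b'] -> ['b', 'e', 'c']
'e': index 1 in ['b', 'e', 'c'] -> ['e', 'b', 'c']
'e': index 0 in ['e', 'b', 'c'] -> ['e', 'b', 'c']
'e': index 0 in ['e', 'b', 'c'] -> ['e', 'b', 'c']
'e': index 0 in ['e', 'b', 'c'] -> ['e', 'b', 'c']
'b': index 1 in ['e', 'b', 'c'] -> ['b', 'e', 'c']


Output: [0, 1, 2, 2, 1, 0, 0, 0, 1]


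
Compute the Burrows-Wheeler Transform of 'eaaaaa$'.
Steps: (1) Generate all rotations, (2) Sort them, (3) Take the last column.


Rotations (sorted):
  0: $eaaaaa -> last char: a
  1: a$eaaaa -> last char: a
  2: aa$eaaa -> last char: a
  3: aaa$eaa -> last char: a
  4: aaaa$ea -> last char: a
  5: aaaaa$e -> last char: e
  6: eaaaaa$ -> last char: $


BWT = aaaaae$


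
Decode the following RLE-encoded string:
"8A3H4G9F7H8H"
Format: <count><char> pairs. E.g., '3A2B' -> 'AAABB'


Expanding each <count><char> pair:
  8A -> 'AAAAAAAA'
  3H -> 'HHH'
  4G -> 'GGGG'
  9F -> 'FFFFFFFFF'
  7H -> 'HHHHHHH'
  8H -> 'HHHHHHHH'

Decoded = AAAAAAAAHHHGGGGFFFFFFFFFHHHHHHHHHHHHHHH


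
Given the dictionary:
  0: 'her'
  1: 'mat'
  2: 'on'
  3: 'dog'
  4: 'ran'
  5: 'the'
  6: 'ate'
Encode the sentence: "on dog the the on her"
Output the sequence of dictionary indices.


Look up each word in the dictionary:
  'on' -> 2
  'dog' -> 3
  'the' -> 5
  'the' -> 5
  'on' -> 2
  'her' -> 0

Encoded: [2, 3, 5, 5, 2, 0]


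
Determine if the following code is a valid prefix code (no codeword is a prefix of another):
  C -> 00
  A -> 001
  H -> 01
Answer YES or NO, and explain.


Checking each pair (does one codeword prefix another?):
  C='00' vs A='001': prefix -- VIOLATION

NO -- this is NOT a valid prefix code. C (00) is a prefix of A (001).


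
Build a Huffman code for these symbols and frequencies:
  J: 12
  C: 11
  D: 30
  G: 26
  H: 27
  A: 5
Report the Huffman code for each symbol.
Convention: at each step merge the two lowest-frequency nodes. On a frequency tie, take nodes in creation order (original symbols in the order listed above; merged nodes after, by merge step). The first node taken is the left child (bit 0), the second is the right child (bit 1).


Huffman tree construction:
Step 1: Merge A(5) + C(11) = 16
Step 2: Merge J(12) + (A+C)(16) = 28
Step 3: Merge G(26) + H(27) = 53
Step 4: Merge (J+(A+C))(28) + D(30) = 58
Step 5: Merge (G+H)(53) + ((J+(A+C))+D)(58) = 111
Read each symbol's code off the tree from the root (left child = 0, right child = 1).

Codes:
  J: 100 (length 3)
  C: 1011 (length 4)
  D: 11 (length 2)
  G: 00 (length 2)
  H: 01 (length 2)
  A: 1010 (length 4)
Average code length: 266/111 = 2.3964 bits/symbol


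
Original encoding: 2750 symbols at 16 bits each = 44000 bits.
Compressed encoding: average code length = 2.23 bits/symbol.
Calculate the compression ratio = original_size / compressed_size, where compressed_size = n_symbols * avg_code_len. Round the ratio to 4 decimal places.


original_size = n_symbols * orig_bits = 2750 * 16 = 44000 bits
compressed_size = n_symbols * avg_code_len = 2750 * 2.23 = 6132.5 bits
ratio = original_size / compressed_size = 44000 / 6132.5 = 7.1749

Compression ratio = 7.1749


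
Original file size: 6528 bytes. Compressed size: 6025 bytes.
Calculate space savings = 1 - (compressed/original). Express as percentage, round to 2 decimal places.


ratio = compressed/original = 6025/6528 = 0.922947
savings = 1 - ratio = 1 - 0.922947 = 0.077053
as a percentage: 0.077053 * 100 = 7.71%

Space savings = 1 - 6025/6528 = 7.71%


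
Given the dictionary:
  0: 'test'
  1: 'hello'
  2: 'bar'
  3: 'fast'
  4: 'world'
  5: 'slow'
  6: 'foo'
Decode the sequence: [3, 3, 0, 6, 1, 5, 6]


Look up each index in the dictionary:
  3 -> 'fast'
  3 -> 'fast'
  0 -> 'test'
  6 -> 'foo'
  1 -> 'hello'
  5 -> 'slow'
  6 -> 'foo'

Decoded: "fast fast test foo hello slow foo"


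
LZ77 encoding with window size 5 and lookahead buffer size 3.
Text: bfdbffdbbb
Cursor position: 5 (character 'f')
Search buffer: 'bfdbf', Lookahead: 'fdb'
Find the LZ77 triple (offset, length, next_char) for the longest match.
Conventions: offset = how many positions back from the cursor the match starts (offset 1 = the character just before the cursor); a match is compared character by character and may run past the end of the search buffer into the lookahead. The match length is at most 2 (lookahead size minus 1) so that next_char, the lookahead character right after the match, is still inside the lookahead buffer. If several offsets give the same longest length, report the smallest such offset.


Try each offset into the search buffer:
  offset=1 (pos 4, char 'f'): match length 1
  offset=2 (pos 3, char 'b'): match length 0
  offset=3 (pos 2, char 'd'): match length 0
  offset=4 (pos 1, char 'f'): match length 2
  offset=5 (pos 0, char 'b'): match length 0
Longest match has length 2 at offset 4.
next_char = character at position 5 + 2 = 7 -> 'b'

Best match: offset=4, length=2 (matching 'fd' starting at position 1)
LZ77 triple: (4, 2, 'b')


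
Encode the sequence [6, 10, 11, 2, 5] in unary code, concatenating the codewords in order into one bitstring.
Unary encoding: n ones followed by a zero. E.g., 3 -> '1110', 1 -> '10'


Encode each number as n ones followed by a terminating 0:
  6 -> 1111110 (7 bits)
  10 -> 11111111110 (11 bits)
  11 -> 111111111110 (12 bits)
  2 -> 110 (3 bits)
  5 -> 111110 (6 bits)
Total length = 7 + 11 + 12 + 3 + 6 = 39 bits.

Unary([6, 10, 11, 2, 5]) = 111111011111111110111111111110110111110 (39 bits)


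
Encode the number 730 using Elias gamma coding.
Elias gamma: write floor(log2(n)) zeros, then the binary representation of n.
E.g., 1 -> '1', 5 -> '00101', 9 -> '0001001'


num_bits = floor(log2(730)) + 1 = 10
leading_zeros = num_bits - 1 = 9
binary(730) = 1011011010

Elias gamma(730) = '000000000' + '1011011010' = 0000000001011011010 (19 bits)


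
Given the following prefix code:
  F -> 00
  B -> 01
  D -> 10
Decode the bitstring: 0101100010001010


Decoding step by step:
Bits 01 -> B
Bits 01 -> B
Bits 10 -> D
Bits 00 -> F
Bits 10 -> D
Bits 00 -> F
Bits 10 -> D
Bits 10 -> D


Decoded message: BBDFDFDD


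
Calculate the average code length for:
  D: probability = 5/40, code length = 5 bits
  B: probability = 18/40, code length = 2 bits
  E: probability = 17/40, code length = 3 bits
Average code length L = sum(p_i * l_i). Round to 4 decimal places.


Weighted contributions p_i * l_i:
  D: (5/40) * 5 = 25/40
  B: (18/40) * 2 = 36/40
  E: (17/40) * 3 = 51/40
Sum = (25 + 36 + 51)/40 = 112/40

L = 112/40 = 2.8000 bits/symbol


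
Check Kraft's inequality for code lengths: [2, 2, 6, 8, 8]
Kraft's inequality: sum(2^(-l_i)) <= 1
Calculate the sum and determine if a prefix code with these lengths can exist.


Sum = 2^(-2) + 2^(-2) + 2^(-6) + 2^(-8) + 2^(-8)
    = 0.25 + 0.25 + 0.015625 + 0.00390625 + 0.00390625
    = 134/256 = 0.5234375
Since 0.5234375 <= 1, Kraft's inequality IS satisfied.
A prefix code with these lengths CAN exist.

Kraft sum = 0.5234375. Satisfied.


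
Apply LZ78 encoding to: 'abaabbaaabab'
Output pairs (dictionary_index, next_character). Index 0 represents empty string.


LZ78 encoding steps:
Dictionary: {0: ''}
Step 1: w='' (idx 0), next='a' -> output (0, 'a'), add 'a' as idx 1
Step 2: w='' (idx 0), next='b' -> output (0, 'b'), add 'b' as idx 2
Step 3: w='a' (idx 1), next='a' -> output (1, 'a'), add 'aa' as idx 3
Step 4: w='b' (idx 2), next='b' -> output (2, 'b'), add 'bb' as idx 4
Step 5: w='aa' (idx 3), next='a' -> output (3, 'a'), add 'aaa' as idx 5
Step 6: w='b' (idx 2), next='a' -> output (2, 'a'), add 'ba' as idx 6
Step 7: w='b' (idx 2), end of input -> output (2, '')


Encoded: [(0, 'a'), (0, 'b'), (1, 'a'), (2, 'b'), (3, 'a'), (2, 'a'), (2, '')]


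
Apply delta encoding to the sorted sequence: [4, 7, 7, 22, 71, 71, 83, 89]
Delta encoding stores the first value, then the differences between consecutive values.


First value: 4
Deltas:
  7 - 4 = 3
  7 - 7 = 0
  22 - 7 = 15
  71 - 22 = 49
  71 - 71 = 0
  83 - 71 = 12
  89 - 83 = 6


Delta encoded: [4, 3, 0, 15, 49, 0, 12, 6]


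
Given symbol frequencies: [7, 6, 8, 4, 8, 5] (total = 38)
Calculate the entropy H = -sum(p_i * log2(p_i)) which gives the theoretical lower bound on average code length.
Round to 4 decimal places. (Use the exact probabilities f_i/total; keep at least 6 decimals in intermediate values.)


Per-symbol terms -p_i * log2(p_i) with p_i = f_i/38:
  p = 7/38 = 0.184211: log2(p) = -2.440573, -p*log2(p) = 0.449579
  p = 6/38 = 0.157895: log2(p) = -2.662965, -p*log2(p) = 0.420468
  p = 8/38 = 0.210526: log2(p) = -2.247928, -p*log2(p) = 0.473248
  p = 4/38 = 0.105263: log2(p) = -3.247928, -p*log2(p) = 0.341887
  p = 8/38 = 0.210526: log2(p) = -2.247928, -p*log2(p) = 0.473248
  p = 5/38 = 0.131579: log2(p) = -2.925999, -p*log2(p) = 0.385000
H = 0.449579 + 0.420468 + 0.473248 + 0.341887 + 0.473248 + 0.385000 = 2.543430

H = 2.5434 bits/symbol


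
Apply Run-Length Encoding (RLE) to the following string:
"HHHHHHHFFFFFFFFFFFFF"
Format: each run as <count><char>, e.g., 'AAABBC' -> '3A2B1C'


Scanning runs left to right:
  i=0: run of 'H' x 7 -> '7H'
  i=7: run of 'F' x 13 -> '13F'

RLE = 7H13F


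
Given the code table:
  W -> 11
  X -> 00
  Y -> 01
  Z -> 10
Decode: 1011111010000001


Decoding:
10 -> Z
11 -> W
11 -> W
10 -> Z
10 -> Z
00 -> X
00 -> X
01 -> Y


Result: ZWWZZXXY


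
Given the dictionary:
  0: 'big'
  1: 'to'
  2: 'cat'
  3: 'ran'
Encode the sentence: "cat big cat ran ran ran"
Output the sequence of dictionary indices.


Look up each word in the dictionary:
  'cat' -> 2
  'big' -> 0
  'cat' -> 2
  'ran' -> 3
  'ran' -> 3
  'ran' -> 3

Encoded: [2, 0, 2, 3, 3, 3]


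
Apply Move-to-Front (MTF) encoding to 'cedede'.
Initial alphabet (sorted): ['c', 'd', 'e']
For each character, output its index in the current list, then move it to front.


MTF encoding:
'c': index 0 in ['c', 'd', 'e'] -> ['c', 'd', 'e']
'e': index 2 in ['c', 'd', 'e'] -> ['e', 'c', 'd']
'd': index 2 in ['e', 'c', 'd'] -> ['d', 'e', 'c']
'e': index 1 in ['d', 'e', 'c'] -> ['e', 'd', 'c']
'd': index 1 in ['e', 'd', 'c'] -> ['d', 'e', 'c']
'e': index 1 in ['d', 'e', 'c'] -> ['e', 'd', 'c']


Output: [0, 2, 2, 1, 1, 1]


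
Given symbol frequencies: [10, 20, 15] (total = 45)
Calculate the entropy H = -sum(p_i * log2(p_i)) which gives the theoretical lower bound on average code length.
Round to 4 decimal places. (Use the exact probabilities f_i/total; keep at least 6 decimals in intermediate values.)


Per-symbol terms -p_i * log2(p_i) with p_i = f_i/45:
  p = 10/45 = 0.222222: log2(p) = -2.169925, -p*log2(p) = 0.482206
  p = 20/45 = 0.444444: log2(p) = -1.169925, -p*log2(p) = 0.519967
  p = 15/45 = 0.333333: log2(p) = -1.584963, -p*log2(p) = 0.528321
H = 0.482206 + 0.519967 + 0.528321 = 1.530494

H = 1.5305 bits/symbol


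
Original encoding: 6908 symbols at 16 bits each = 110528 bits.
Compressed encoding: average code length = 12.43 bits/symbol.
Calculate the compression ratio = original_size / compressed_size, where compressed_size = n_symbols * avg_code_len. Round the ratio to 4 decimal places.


original_size = n_symbols * orig_bits = 6908 * 16 = 110528 bits
compressed_size = n_symbols * avg_code_len = 6908 * 12.43 = 85866.44 bits
ratio = original_size / compressed_size = 110528 / 85866.44 = 1.2872

Compression ratio = 1.2872


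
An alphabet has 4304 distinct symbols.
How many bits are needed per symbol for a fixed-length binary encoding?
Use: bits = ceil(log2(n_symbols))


log2(4304) = 12.0715
Bracket: 2^12 = 4096 < 4304 <= 2^13 = 8192
So ceil(log2(4304)) = 13

bits = ceil(log2(4304)) = ceil(12.0715) = 13 bits


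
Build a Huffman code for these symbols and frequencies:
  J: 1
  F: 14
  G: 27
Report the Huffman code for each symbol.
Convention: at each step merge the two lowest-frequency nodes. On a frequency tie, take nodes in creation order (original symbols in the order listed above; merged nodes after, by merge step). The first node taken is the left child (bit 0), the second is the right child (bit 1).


Huffman tree construction:
Step 1: Merge J(1) + F(14) = 15
Step 2: Merge (J+F)(15) + G(27) = 42
Read each symbol's code off the tree from the root (left child = 0, right child = 1).

Codes:
  J: 00 (length 2)
  F: 01 (length 2)
  G: 1 (length 1)
Average code length: 57/42 = 1.3571 bits/symbol


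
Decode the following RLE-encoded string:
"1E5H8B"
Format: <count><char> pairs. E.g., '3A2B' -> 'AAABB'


Expanding each <count><char> pair:
  1E -> 'E'
  5H -> 'HHHHH'
  8B -> 'BBBBBBBB'

Decoded = EHHHHHBBBBBBBB


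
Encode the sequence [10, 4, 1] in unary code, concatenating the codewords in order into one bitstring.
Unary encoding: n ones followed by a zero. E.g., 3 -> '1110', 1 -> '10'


Encode each number as n ones followed by a terminating 0:
  10 -> 11111111110 (11 bits)
  4 -> 11110 (5 bits)
  1 -> 10 (2 bits)
Total length = 11 + 5 + 2 = 18 bits.

Unary([10, 4, 1]) = 111111111101111010 (18 bits)


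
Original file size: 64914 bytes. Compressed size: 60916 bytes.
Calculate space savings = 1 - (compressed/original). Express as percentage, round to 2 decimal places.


ratio = compressed/original = 60916/64914 = 0.938411
savings = 1 - ratio = 1 - 0.938411 = 0.061589
as a percentage: 0.061589 * 100 = 6.16%

Space savings = 1 - 60916/64914 = 6.16%


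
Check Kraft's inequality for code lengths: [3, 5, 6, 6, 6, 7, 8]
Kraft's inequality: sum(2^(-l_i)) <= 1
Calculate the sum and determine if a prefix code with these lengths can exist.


Sum = 2^(-3) + 2^(-5) + 2^(-6) + 2^(-6) + 2^(-6) + 2^(-7) + 2^(-8)
    = 0.125 + 0.03125 + 0.015625 + 0.015625 + 0.015625 + 0.0078125 + 0.00390625
    = 55/256 = 0.21484375
Since 0.21484375 <= 1, Kraft's inequality IS satisfied.
A prefix code with these lengths CAN exist.

Kraft sum = 0.21484375. Satisfied.


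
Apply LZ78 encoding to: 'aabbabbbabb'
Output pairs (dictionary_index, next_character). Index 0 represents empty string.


LZ78 encoding steps:
Dictionary: {0: ''}
Step 1: w='' (idx 0), next='a' -> output (0, 'a'), add 'a' as idx 1
Step 2: w='a' (idx 1), next='b' -> output (1, 'b'), add 'ab' as idx 2
Step 3: w='' (idx 0), next='b' -> output (0, 'b'), add 'b' as idx 3
Step 4: w='ab' (idx 2), next='b' -> output (2, 'b'), add 'abb' as idx 4
Step 5: w='b' (idx 3), next='a' -> output (3, 'a'), add 'ba' as idx 5
Step 6: w='b' (idx 3), next='b' -> output (3, 'b'), add 'bb' as idx 6


Encoded: [(0, 'a'), (1, 'b'), (0, 'b'), (2, 'b'), (3, 'a'), (3, 'b')]


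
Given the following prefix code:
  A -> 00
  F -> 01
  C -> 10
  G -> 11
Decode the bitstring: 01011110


Decoding step by step:
Bits 01 -> F
Bits 01 -> F
Bits 11 -> G
Bits 10 -> C


Decoded message: FFGC


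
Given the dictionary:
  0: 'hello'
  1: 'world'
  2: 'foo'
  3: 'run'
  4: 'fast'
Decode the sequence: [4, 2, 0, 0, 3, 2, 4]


Look up each index in the dictionary:
  4 -> 'fast'
  2 -> 'foo'
  0 -> 'hello'
  0 -> 'hello'
  3 -> 'run'
  2 -> 'foo'
  4 -> 'fast'

Decoded: "fast foo hello hello run foo fast"


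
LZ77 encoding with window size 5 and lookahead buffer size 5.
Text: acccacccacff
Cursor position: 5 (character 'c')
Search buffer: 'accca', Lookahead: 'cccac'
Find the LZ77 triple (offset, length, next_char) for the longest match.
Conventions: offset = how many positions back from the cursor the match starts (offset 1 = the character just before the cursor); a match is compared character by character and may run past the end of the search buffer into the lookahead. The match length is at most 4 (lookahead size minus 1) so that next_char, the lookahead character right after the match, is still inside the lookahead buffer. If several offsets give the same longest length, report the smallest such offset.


Try each offset into the search buffer:
  offset=1 (pos 4, char 'a'): match length 0
  offset=2 (pos 3, char 'c'): match length 1
  offset=3 (pos 2, char 'c'): match length 2
  offset=4 (pos 1, char 'c'): match length 4
  offset=5 (pos 0, char 'a'): match length 0
Longest match has length 4 at offset 4.
next_char = character at position 5 + 4 = 9 -> 'c'

Best match: offset=4, length=4 (matching 'ccca' starting at position 1)
LZ77 triple: (4, 4, 'c')


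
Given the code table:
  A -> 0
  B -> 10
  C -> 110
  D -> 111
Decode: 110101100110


Decoding:
110 -> C
10 -> B
110 -> C
0 -> A
110 -> C


Result: CBCAC


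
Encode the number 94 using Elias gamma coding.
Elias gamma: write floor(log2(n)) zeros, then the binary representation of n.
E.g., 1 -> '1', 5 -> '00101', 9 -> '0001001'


num_bits = floor(log2(94)) + 1 = 7
leading_zeros = num_bits - 1 = 6
binary(94) = 1011110

Elias gamma(94) = '000000' + '1011110' = 0000001011110 (13 bits)


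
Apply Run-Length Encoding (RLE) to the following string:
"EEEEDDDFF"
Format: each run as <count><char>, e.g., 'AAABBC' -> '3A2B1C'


Scanning runs left to right:
  i=0: run of 'E' x 4 -> '4E'
  i=4: run of 'D' x 3 -> '3D'
  i=7: run of 'F' x 2 -> '2F'

RLE = 4E3D2F


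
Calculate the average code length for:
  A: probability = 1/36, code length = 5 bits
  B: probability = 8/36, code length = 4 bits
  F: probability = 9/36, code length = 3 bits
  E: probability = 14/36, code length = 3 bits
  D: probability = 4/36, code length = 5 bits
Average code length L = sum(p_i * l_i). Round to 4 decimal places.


Weighted contributions p_i * l_i:
  A: (1/36) * 5 = 5/36
  B: (8/36) * 4 = 32/36
  F: (9/36) * 3 = 27/36
  E: (14/36) * 3 = 42/36
  D: (4/36) * 5 = 20/36
Sum = (5 + 32 + 27 + 42 + 20)/36 = 126/36

L = 126/36 = 3.5000 bits/symbol


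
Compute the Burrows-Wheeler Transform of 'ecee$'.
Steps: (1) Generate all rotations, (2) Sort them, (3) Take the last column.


Rotations (sorted):
  0: $ecee -> last char: e
  1: cee$e -> last char: e
  2: e$ece -> last char: e
  3: ecee$ -> last char: $
  4: ee$ec -> last char: c


BWT = eee$c


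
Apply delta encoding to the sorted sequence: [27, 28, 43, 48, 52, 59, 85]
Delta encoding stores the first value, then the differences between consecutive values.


First value: 27
Deltas:
  28 - 27 = 1
  43 - 28 = 15
  48 - 43 = 5
  52 - 48 = 4
  59 - 52 = 7
  85 - 59 = 26


Delta encoded: [27, 1, 15, 5, 4, 7, 26]


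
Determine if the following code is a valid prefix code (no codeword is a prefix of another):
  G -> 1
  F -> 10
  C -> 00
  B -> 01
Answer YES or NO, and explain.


Checking each pair (does one codeword prefix another?):
  G='1' vs F='10': prefix -- VIOLATION

NO -- this is NOT a valid prefix code. G (1) is a prefix of F (10).


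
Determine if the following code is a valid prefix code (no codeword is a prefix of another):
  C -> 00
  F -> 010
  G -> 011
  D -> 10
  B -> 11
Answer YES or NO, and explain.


Checking each pair (does one codeword prefix another?):
  C='00' vs F='010': no prefix
  C='00' vs G='011': no prefix
  C='00' vs D='10': no prefix
  C='00' vs B='11': no prefix
  F='010' vs C='00': no prefix
  F='010' vs G='011': no prefix
  F='010' vs D='10': no prefix
  F='010' vs B='11': no prefix
  G='011' vs C='00': no prefix
  G='011' vs F='010': no prefix
  G='011' vs D='10': no prefix
  G='011' vs B='11': no prefix
  D='10' vs C='00': no prefix
  D='10' vs F='010': no prefix
  D='10' vs G='011': no prefix
  D='10' vs B='11': no prefix
  B='11' vs C='00': no prefix
  B='11' vs F='010': no prefix
  B='11' vs G='011': no prefix
  B='11' vs D='10': no prefix
No violation found over all pairs.

YES -- this is a valid prefix code. No codeword is a prefix of any other codeword.


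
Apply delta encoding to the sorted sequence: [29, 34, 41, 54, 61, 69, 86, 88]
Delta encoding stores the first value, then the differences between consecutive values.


First value: 29
Deltas:
  34 - 29 = 5
  41 - 34 = 7
  54 - 41 = 13
  61 - 54 = 7
  69 - 61 = 8
  86 - 69 = 17
  88 - 86 = 2


Delta encoded: [29, 5, 7, 13, 7, 8, 17, 2]


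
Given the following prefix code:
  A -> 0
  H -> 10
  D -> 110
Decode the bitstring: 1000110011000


Decoding step by step:
Bits 10 -> H
Bits 0 -> A
Bits 0 -> A
Bits 110 -> D
Bits 0 -> A
Bits 110 -> D
Bits 0 -> A
Bits 0 -> A


Decoded message: HAADADAA


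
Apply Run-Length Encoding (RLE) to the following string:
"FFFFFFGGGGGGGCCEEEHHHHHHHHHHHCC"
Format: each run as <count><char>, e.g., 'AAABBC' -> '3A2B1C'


Scanning runs left to right:
  i=0: run of 'F' x 6 -> '6F'
  i=6: run of 'G' x 7 -> '7G'
  i=13: run of 'C' x 2 -> '2C'
  i=15: run of 'E' x 3 -> '3E'
  i=18: run of 'H' x 11 -> '11H'
  i=29: run of 'C' x 2 -> '2C'

RLE = 6F7G2C3E11H2C


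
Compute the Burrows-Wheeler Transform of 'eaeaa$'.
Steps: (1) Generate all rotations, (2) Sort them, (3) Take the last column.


Rotations (sorted):
  0: $eaeaa -> last char: a
  1: a$eaea -> last char: a
  2: aa$eae -> last char: e
  3: aeaa$e -> last char: e
  4: eaa$ea -> last char: a
  5: eaeaa$ -> last char: $


BWT = aaeea$


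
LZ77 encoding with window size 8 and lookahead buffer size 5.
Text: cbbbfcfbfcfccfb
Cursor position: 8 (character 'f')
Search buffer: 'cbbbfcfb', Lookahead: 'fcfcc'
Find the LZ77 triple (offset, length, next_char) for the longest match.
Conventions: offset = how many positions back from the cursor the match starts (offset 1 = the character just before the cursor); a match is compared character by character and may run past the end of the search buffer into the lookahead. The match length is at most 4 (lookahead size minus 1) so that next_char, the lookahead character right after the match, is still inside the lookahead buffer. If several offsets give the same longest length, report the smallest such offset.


Try each offset into the search buffer:
  offset=1 (pos 7, char 'b'): match length 0
  offset=2 (pos 6, char 'f'): match length 1
  offset=3 (pos 5, char 'c'): match length 0
  offset=4 (pos 4, char 'f'): match length 3
  offset=5 (pos 3, char 'b'): match length 0
  offset=6 (pos 2, char 'b'): match length 0
  offset=7 (pos 1, char 'b'): match length 0
  offset=8 (pos 0, char 'c'): match length 0
Longest match has length 3 at offset 4.
next_char = character at position 8 + 3 = 11 -> 'c'

Best match: offset=4, length=3 (matching 'fcf' starting at position 4)
LZ77 triple: (4, 3, 'c')


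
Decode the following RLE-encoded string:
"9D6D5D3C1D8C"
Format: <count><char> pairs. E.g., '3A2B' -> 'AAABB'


Expanding each <count><char> pair:
  9D -> 'DDDDDDDDD'
  6D -> 'DDDDDD'
  5D -> 'DDDDD'
  3C -> 'CCC'
  1D -> 'D'
  8C -> 'CCCCCCCC'

Decoded = DDDDDDDDDDDDDDDDDDDDCCCDCCCCCCCC


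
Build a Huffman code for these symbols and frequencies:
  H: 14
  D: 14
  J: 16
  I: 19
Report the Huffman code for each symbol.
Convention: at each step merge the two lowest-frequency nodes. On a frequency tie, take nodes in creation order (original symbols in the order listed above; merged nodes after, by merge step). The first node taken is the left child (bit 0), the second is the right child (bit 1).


Huffman tree construction:
Step 1: Merge H(14) + D(14) = 28
Step 2: Merge J(16) + I(19) = 35
Step 3: Merge (H+D)(28) + (J+I)(35) = 63
Read each symbol's code off the tree from the root (left child = 0, right child = 1).

Codes:
  H: 00 (length 2)
  D: 01 (length 2)
  J: 10 (length 2)
  I: 11 (length 2)
Average code length: 126/63 = 2.0000 bits/symbol


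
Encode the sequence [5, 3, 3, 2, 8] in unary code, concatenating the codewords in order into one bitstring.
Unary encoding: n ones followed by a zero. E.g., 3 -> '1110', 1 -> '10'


Encode each number as n ones followed by a terminating 0:
  5 -> 111110 (6 bits)
  3 -> 1110 (4 bits)
  3 -> 1110 (4 bits)
  2 -> 110 (3 bits)
  8 -> 111111110 (9 bits)
Total length = 6 + 4 + 4 + 3 + 9 = 26 bits.

Unary([5, 3, 3, 2, 8]) = 11111011101110110111111110 (26 bits)


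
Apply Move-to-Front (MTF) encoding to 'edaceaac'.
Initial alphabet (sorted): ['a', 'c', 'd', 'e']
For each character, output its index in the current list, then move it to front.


MTF encoding:
'e': index 3 in ['a', 'c', 'd', 'e'] -> ['e', 'a', 'c', 'd']
'd': index 3 in ['e', 'a', 'c', 'd'] -> ['d', 'e', 'a', 'c']
'a': index 2 in ['d', 'e', 'a', 'c'] -> ['a', 'd', 'e', 'c']
'c': index 3 in ['a', 'd', 'e', 'c'] -> ['c', 'a', 'd', 'e']
'e': index 3 in ['c', 'a', 'd', 'e'] -> ['e', 'c', 'a', 'd']
'a': index 2 in ['e', 'c', 'a', 'd'] -> ['a', 'e', 'c', 'd']
'a': index 0 in ['a', 'e', 'c', 'd'] -> ['a', 'e', 'c', 'd']
'c': index 2 in ['a', 'e', 'c', 'd'] -> ['c', 'a', 'e', 'd']


Output: [3, 3, 2, 3, 3, 2, 0, 2]


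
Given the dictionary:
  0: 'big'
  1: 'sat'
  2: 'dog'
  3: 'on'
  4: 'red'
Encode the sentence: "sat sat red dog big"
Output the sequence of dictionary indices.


Look up each word in the dictionary:
  'sat' -> 1
  'sat' -> 1
  'red' -> 4
  'dog' -> 2
  'big' -> 0

Encoded: [1, 1, 4, 2, 0]


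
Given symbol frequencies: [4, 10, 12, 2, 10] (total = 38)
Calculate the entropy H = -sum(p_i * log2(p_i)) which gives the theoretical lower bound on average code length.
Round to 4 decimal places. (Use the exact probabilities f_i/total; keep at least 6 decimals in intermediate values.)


Per-symbol terms -p_i * log2(p_i) with p_i = f_i/38:
  p = 4/38 = 0.105263: log2(p) = -3.247928, -p*log2(p) = 0.341887
  p = 10/38 = 0.263158: log2(p) = -1.925999, -p*log2(p) = 0.506842
  p = 12/38 = 0.315789: log2(p) = -1.662965, -p*log2(p) = 0.525147
  p = 2/38 = 0.052632: log2(p) = -4.247928, -p*log2(p) = 0.223575
  p = 10/38 = 0.263158: log2(p) = -1.925999, -p*log2(p) = 0.506842
H = 0.341887 + 0.506842 + 0.525147 + 0.223575 + 0.506842 = 2.104293

H = 2.1043 bits/symbol


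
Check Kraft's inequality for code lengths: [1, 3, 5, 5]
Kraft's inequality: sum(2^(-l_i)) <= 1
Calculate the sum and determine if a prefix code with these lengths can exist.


Sum = 2^(-1) + 2^(-3) + 2^(-5) + 2^(-5)
    = 0.5 + 0.125 + 0.03125 + 0.03125
    = 22/32 = 0.6875
Since 0.6875 <= 1, Kraft's inequality IS satisfied.
A prefix code with these lengths CAN exist.

Kraft sum = 0.6875. Satisfied.


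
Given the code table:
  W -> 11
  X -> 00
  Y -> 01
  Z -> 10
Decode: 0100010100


Decoding:
01 -> Y
00 -> X
01 -> Y
01 -> Y
00 -> X


Result: YXYYX


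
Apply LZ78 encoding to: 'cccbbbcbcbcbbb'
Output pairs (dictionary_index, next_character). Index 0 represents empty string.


LZ78 encoding steps:
Dictionary: {0: ''}
Step 1: w='' (idx 0), next='c' -> output (0, 'c'), add 'c' as idx 1
Step 2: w='c' (idx 1), next='c' -> output (1, 'c'), add 'cc' as idx 2
Step 3: w='' (idx 0), next='b' -> output (0, 'b'), add 'b' as idx 3
Step 4: w='b' (idx 3), next='b' -> output (3, 'b'), add 'bb' as idx 4
Step 5: w='c' (idx 1), next='b' -> output (1, 'b'), add 'cb' as idx 5
Step 6: w='cb' (idx 5), next='c' -> output (5, 'c'), add 'cbc' as idx 6
Step 7: w='bb' (idx 4), next='b' -> output (4, 'b'), add 'bbb' as idx 7


Encoded: [(0, 'c'), (1, 'c'), (0, 'b'), (3, 'b'), (1, 'b'), (5, 'c'), (4, 'b')]


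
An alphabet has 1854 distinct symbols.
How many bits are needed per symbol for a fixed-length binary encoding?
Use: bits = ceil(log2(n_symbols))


log2(1854) = 10.8564
Bracket: 2^10 = 1024 < 1854 <= 2^11 = 2048
So ceil(log2(1854)) = 11

bits = ceil(log2(1854)) = ceil(10.8564) = 11 bits


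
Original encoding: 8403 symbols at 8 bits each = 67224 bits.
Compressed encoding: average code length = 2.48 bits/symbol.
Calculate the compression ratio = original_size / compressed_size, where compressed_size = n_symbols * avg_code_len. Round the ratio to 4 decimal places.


original_size = n_symbols * orig_bits = 8403 * 8 = 67224 bits
compressed_size = n_symbols * avg_code_len = 8403 * 2.48 = 20839.44 bits
ratio = original_size / compressed_size = 67224 / 20839.44 = 3.2258

Compression ratio = 3.2258


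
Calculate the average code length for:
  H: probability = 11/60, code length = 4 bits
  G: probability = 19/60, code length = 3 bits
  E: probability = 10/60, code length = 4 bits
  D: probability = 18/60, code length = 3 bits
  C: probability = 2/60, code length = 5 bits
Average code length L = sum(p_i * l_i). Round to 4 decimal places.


Weighted contributions p_i * l_i:
  H: (11/60) * 4 = 44/60
  G: (19/60) * 3 = 57/60
  E: (10/60) * 4 = 40/60
  D: (18/60) * 3 = 54/60
  C: (2/60) * 5 = 10/60
Sum = (44 + 57 + 40 + 54 + 10)/60 = 205/60

L = 205/60 = 3.4167 bits/symbol


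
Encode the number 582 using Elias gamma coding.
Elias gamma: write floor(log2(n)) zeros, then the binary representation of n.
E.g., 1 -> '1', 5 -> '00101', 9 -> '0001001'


num_bits = floor(log2(582)) + 1 = 10
leading_zeros = num_bits - 1 = 9
binary(582) = 1001000110

Elias gamma(582) = '000000000' + '1001000110' = 0000000001001000110 (19 bits)


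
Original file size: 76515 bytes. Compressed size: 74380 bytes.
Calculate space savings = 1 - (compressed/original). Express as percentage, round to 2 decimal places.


ratio = compressed/original = 74380/76515 = 0.972097
savings = 1 - ratio = 1 - 0.972097 = 0.027903
as a percentage: 0.027903 * 100 = 2.79%

Space savings = 1 - 74380/76515 = 2.79%


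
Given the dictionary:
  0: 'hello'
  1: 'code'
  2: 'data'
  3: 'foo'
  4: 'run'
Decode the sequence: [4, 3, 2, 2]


Look up each index in the dictionary:
  4 -> 'run'
  3 -> 'foo'
  2 -> 'data'
  2 -> 'data'

Decoded: "run foo data data"


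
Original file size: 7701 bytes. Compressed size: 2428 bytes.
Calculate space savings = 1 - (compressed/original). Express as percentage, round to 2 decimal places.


ratio = compressed/original = 2428/7701 = 0.315284
savings = 1 - ratio = 1 - 0.315284 = 0.684716
as a percentage: 0.684716 * 100 = 68.47%

Space savings = 1 - 2428/7701 = 68.47%


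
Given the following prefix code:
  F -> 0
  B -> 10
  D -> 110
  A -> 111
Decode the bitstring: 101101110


Decoding step by step:
Bits 10 -> B
Bits 110 -> D
Bits 111 -> A
Bits 0 -> F


Decoded message: BDAF


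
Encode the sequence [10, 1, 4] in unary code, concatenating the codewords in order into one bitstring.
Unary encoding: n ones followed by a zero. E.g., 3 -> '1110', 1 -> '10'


Encode each number as n ones followed by a terminating 0:
  10 -> 11111111110 (11 bits)
  1 -> 10 (2 bits)
  4 -> 11110 (5 bits)
Total length = 11 + 2 + 5 = 18 bits.

Unary([10, 1, 4]) = 111111111101011110 (18 bits)


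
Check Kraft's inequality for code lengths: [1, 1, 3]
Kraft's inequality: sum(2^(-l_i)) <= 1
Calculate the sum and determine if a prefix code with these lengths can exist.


Sum = 2^(-1) + 2^(-1) + 2^(-3)
    = 0.5 + 0.5 + 0.125
    = 9/8 = 1.125
Since 1.125 > 1, Kraft's inequality is NOT satisfied.
A prefix code with these lengths CANNOT exist.

Kraft sum = 1.125. Not satisfied.


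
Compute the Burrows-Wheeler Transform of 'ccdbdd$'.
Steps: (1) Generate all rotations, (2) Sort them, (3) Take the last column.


Rotations (sorted):
  0: $ccdbdd -> last char: d
  1: bdd$ccd -> last char: d
  2: ccdbdd$ -> last char: $
  3: cdbdd$c -> last char: c
  4: d$ccdbd -> last char: d
  5: dbdd$cc -> last char: c
  6: dd$ccdb -> last char: b


BWT = dd$cdcb


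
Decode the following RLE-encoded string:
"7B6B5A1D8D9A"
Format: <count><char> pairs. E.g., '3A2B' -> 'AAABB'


Expanding each <count><char> pair:
  7B -> 'BBBBBBB'
  6B -> 'BBBBBB'
  5A -> 'AAAAA'
  1D -> 'D'
  8D -> 'DDDDDDDD'
  9A -> 'AAAAAAAAA'

Decoded = BBBBBBBBBBBBBAAAAADDDDDDDDDAAAAAAAAA


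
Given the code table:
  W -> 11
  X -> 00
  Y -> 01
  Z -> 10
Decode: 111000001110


Decoding:
11 -> W
10 -> Z
00 -> X
00 -> X
11 -> W
10 -> Z


Result: WZXXWZ


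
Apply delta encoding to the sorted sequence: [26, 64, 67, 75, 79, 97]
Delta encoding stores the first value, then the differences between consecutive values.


First value: 26
Deltas:
  64 - 26 = 38
  67 - 64 = 3
  75 - 67 = 8
  79 - 75 = 4
  97 - 79 = 18


Delta encoded: [26, 38, 3, 8, 4, 18]


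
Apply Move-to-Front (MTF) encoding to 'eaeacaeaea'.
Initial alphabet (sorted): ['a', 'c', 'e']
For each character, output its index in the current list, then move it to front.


MTF encoding:
'e': index 2 in ['a', 'c', 'e'] -> ['e', 'a', 'c']
'a': index 1 in ['e', 'a', 'c'] -> ['a', 'e', 'c']
'e': index 1 in ['a', 'e', 'c'] -> ['e', 'a', 'c']
'a': index 1 in ['e', 'a', 'c'] -> ['a', 'e', 'c']
'c': index 2 in ['a', 'e', 'c'] -> ['c', 'a', 'e']
'a': index 1 in ['c', 'a', 'e'] -> ['a', 'c', 'e']
'e': index 2 in ['a', 'c', 'e'] -> ['e', 'a', 'c']
'a': index 1 in ['e', 'a', 'c'] -> ['a', 'e', 'c']
'e': index 1 in ['a', 'e', 'c'] -> ['e', 'a', 'c']
'a': index 1 in ['e', 'a', 'c'] -> ['a', 'e', 'c']


Output: [2, 1, 1, 1, 2, 1, 2, 1, 1, 1]


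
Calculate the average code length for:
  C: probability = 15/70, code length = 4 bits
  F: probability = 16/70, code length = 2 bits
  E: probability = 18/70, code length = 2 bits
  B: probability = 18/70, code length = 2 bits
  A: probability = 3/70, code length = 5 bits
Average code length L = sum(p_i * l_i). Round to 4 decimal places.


Weighted contributions p_i * l_i:
  C: (15/70) * 4 = 60/70
  F: (16/70) * 2 = 32/70
  E: (18/70) * 2 = 36/70
  B: (18/70) * 2 = 36/70
  A: (3/70) * 5 = 15/70
Sum = (60 + 32 + 36 + 36 + 15)/70 = 179/70

L = 179/70 = 2.5571 bits/symbol


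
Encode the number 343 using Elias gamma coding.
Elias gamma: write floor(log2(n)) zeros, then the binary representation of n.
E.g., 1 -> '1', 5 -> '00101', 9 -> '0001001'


num_bits = floor(log2(343)) + 1 = 9
leading_zeros = num_bits - 1 = 8
binary(343) = 101010111

Elias gamma(343) = '00000000' + '101010111' = 00000000101010111 (17 bits)


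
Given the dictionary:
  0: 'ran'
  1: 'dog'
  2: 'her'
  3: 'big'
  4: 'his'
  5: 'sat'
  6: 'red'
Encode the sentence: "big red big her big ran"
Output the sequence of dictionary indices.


Look up each word in the dictionary:
  'big' -> 3
  'red' -> 6
  'big' -> 3
  'her' -> 2
  'big' -> 3
  'ran' -> 0

Encoded: [3, 6, 3, 2, 3, 0]


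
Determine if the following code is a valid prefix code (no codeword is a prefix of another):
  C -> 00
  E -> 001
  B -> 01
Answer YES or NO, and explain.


Checking each pair (does one codeword prefix another?):
  C='00' vs E='001': prefix -- VIOLATION

NO -- this is NOT a valid prefix code. C (00) is a prefix of E (001).


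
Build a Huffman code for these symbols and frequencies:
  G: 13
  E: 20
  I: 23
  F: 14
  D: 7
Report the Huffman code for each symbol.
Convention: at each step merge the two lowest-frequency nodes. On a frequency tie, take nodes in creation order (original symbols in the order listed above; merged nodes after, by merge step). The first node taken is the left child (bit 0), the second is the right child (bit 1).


Huffman tree construction:
Step 1: Merge D(7) + G(13) = 20
Step 2: Merge F(14) + E(20) = 34
Step 3: Merge (D+G)(20) + I(23) = 43
Step 4: Merge (F+E)(34) + ((D+G)+I)(43) = 77
Read each symbol's code off the tree from the root (left child = 0, right child = 1).

Codes:
  G: 101 (length 3)
  E: 01 (length 2)
  I: 11 (length 2)
  F: 00 (length 2)
  D: 100 (length 3)
Average code length: 174/77 = 2.2597 bits/symbol


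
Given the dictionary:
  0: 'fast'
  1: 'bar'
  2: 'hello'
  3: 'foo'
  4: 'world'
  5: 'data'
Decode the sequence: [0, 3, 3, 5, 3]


Look up each index in the dictionary:
  0 -> 'fast'
  3 -> 'foo'
  3 -> 'foo'
  5 -> 'data'
  3 -> 'foo'

Decoded: "fast foo foo data foo"


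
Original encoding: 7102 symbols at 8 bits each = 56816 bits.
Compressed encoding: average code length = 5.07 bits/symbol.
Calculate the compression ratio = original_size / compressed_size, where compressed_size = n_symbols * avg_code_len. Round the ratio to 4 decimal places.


original_size = n_symbols * orig_bits = 7102 * 8 = 56816 bits
compressed_size = n_symbols * avg_code_len = 7102 * 5.07 = 36007.14 bits
ratio = original_size / compressed_size = 56816 / 36007.14 = 1.5779

Compression ratio = 1.5779


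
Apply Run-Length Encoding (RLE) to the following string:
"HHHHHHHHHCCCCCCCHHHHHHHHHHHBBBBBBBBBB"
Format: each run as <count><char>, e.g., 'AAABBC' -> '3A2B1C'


Scanning runs left to right:
  i=0: run of 'H' x 9 -> '9H'
  i=9: run of 'C' x 7 -> '7C'
  i=16: run of 'H' x 11 -> '11H'
  i=27: run of 'B' x 10 -> '10B'

RLE = 9H7C11H10B


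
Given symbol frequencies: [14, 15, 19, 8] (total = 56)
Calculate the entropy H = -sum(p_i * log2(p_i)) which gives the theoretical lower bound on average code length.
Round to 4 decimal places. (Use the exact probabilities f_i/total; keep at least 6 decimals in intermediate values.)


Per-symbol terms -p_i * log2(p_i) with p_i = f_i/56:
  p = 14/56 = 0.250000: log2(p) = -2.000000, -p*log2(p) = 0.500000
  p = 15/56 = 0.267857: log2(p) = -1.900464, -p*log2(p) = 0.509053
  p = 19/56 = 0.339286: log2(p) = -1.559427, -p*log2(p) = 0.529091
  p = 8/56 = 0.142857: log2(p) = -2.807355, -p*log2(p) = 0.401051
H = 0.500000 + 0.509053 + 0.529091 + 0.401051 = 1.939195

H = 1.9392 bits/symbol


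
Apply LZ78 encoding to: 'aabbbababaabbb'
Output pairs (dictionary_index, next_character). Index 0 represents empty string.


LZ78 encoding steps:
Dictionary: {0: ''}
Step 1: w='' (idx 0), next='a' -> output (0, 'a'), add 'a' as idx 1
Step 2: w='a' (idx 1), next='b' -> output (1, 'b'), add 'ab' as idx 2
Step 3: w='' (idx 0), next='b' -> output (0, 'b'), add 'b' as idx 3
Step 4: w='b' (idx 3), next='a' -> output (3, 'a'), add 'ba' as idx 4
Step 5: w='ba' (idx 4), next='b' -> output (4, 'b'), add 'bab' as idx 5
Step 6: w='a' (idx 1), next='a' -> output (1, 'a'), add 'aa' as idx 6
Step 7: w='b' (idx 3), next='b' -> output (3, 'b'), add 'bb' as idx 7
Step 8: w='b' (idx 3), end of input -> output (3, '')


Encoded: [(0, 'a'), (1, 'b'), (0, 'b'), (3, 'a'), (4, 'b'), (1, 'a'), (3, 'b'), (3, '')]


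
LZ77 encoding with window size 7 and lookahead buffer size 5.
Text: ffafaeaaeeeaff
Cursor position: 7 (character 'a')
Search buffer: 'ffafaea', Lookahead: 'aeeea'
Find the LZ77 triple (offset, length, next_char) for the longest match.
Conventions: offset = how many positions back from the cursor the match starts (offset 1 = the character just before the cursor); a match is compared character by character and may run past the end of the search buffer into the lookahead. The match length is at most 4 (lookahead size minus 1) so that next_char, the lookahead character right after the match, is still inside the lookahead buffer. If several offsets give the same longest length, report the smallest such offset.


Try each offset into the search buffer:
  offset=1 (pos 6, char 'a'): match length 1
  offset=2 (pos 5, char 'e'): match length 0
  offset=3 (pos 4, char 'a'): match length 2
  offset=4 (pos 3, char 'f'): match length 0
  offset=5 (pos 2, char 'a'): match length 1
  offset=6 (pos 1, char 'f'): match length 0
  offset=7 (pos 0, char 'f'): match length 0
Longest match has length 2 at offset 3.
next_char = character at position 7 + 2 = 9 -> 'e'

Best match: offset=3, length=2 (matching 'ae' starting at position 4)
LZ77 triple: (3, 2, 'e')


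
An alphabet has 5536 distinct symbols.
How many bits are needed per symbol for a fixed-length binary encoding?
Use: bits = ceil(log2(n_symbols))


log2(5536) = 12.4346
Bracket: 2^12 = 4096 < 5536 <= 2^13 = 8192
So ceil(log2(5536)) = 13

bits = ceil(log2(5536)) = ceil(12.4346) = 13 bits


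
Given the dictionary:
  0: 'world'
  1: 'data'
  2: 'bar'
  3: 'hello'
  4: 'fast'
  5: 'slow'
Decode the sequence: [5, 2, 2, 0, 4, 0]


Look up each index in the dictionary:
  5 -> 'slow'
  2 -> 'bar'
  2 -> 'bar'
  0 -> 'world'
  4 -> 'fast'
  0 -> 'world'

Decoded: "slow bar bar world fast world"


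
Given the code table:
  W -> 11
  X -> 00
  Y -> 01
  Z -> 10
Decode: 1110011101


Decoding:
11 -> W
10 -> Z
01 -> Y
11 -> W
01 -> Y


Result: WZYWY


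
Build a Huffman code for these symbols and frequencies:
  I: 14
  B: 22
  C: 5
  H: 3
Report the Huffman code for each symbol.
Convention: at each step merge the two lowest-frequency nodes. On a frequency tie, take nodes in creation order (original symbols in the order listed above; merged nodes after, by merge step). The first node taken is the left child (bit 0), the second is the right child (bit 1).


Huffman tree construction:
Step 1: Merge H(3) + C(5) = 8
Step 2: Merge (H+C)(8) + I(14) = 22
Step 3: Merge B(22) + ((H+C)+I)(22) = 44
Read each symbol's code off the tree from the root (left child = 0, right child = 1).

Codes:
  I: 11 (length 2)
  B: 0 (length 1)
  C: 101 (length 3)
  H: 100 (length 3)
Average code length: 74/44 = 1.6818 bits/symbol
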